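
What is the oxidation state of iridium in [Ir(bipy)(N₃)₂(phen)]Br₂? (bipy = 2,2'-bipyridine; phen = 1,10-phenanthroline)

2 bromide outside the brackets (-1 each) → the complex ion is 2+.
Ligand charges: 2×N3 = -2; 1×bipy neutral; 1×phen neutral; sum -2.
Ir + (-2) = 2+ ⇒ Ir is +4.

+4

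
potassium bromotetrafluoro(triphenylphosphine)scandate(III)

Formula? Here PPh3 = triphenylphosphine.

Ligands: 4 fluoro (F, -1), 1 bromo (Br, -1), 1 triphenylphosphine (PPh3, neutral). Ligand charge sum = -5.
Charge balance with potassium (+1) requires 1 complex ion per 2 potassium.

K2[ScBrF4(PPh3)]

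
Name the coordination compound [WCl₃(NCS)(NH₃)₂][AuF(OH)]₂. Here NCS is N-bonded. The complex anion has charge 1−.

Both ions are complex: the cation is named first with the plain metal name, the anion second with the -ate form; each ion's ligands are alphabetised independently.
The complex anion is given as 1−; its ligand charges sum to -2, so Au = +1.
With 2 anions per cation, the cation must be 2×1 = 2+.
Cation: ligand charges sum to -4; for the ion to be 2+, W = +6.

diamminetrichloroisothiocyanatotungsten(VI) fluorohydroxoaurate(I)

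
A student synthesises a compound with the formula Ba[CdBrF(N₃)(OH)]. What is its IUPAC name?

The 1 barium counter-ion carries a total charge of +2, so each complex ion is 2−.
Ligand charges: 1×bromo (-1 each), 1×azido (-1 each), 1×hydroxo (-1 each), 1×fluoro (-1 each); total -4. So Cd + (-4) = 2−, giving Cd = +2.
Ligands are named alphabetically: azido before bromo before fluoro before hydroxo.
The complex ion is anionic, so cadmium takes the -ate form cadmate(II).

barium azidobromofluorohydroxocadmate(II)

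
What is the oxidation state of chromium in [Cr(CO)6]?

No counter-ion: the bracketed complex is neutral.
Ligand charges: 6×CO neutral; sum 0.
Cr + (0) = 0 ⇒ Cr is 0.

0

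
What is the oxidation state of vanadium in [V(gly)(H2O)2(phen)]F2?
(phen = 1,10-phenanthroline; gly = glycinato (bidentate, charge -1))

2 fluoride outside the brackets (-1 each) → the complex ion is 2+.
Ligand charges: 1×phen neutral; 2×H2O neutral; 1×gly = -1; sum -1.
V + (-1) = 2+ ⇒ V is +3.

+3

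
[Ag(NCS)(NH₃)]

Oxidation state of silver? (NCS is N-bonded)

No counter-ion: the bracketed complex is neutral.
Ligand charges: 1×NCS = -1; 1×NH3 neutral; sum -1.
Ag + (-1) = 0 ⇒ Ag is +1.

+1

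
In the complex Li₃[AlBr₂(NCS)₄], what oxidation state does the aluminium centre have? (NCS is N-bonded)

3 lithium outside the brackets (+1 each) → the complex ion is 3−.
Ligand charges: 4×NCS = -4; 2×Br = -2; sum -6.
Al + (-6) = 3− ⇒ Al is +3.

+3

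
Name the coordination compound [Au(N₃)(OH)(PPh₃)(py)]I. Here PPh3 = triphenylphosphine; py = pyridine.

The 1 iodide counter-ion carries a total charge of -1, so each complex ion is 1+.
Ligand charges: 1×triphenylphosphine (neutral), 1×azido (-1 each), 1×hydroxo (-1 each), 1×pyridine (neutral); total -2. So Au + (-2) = 1+, giving Au = +3.
Ligands are named alphabetically: azido before hydroxo before pyridine before triphenylphosphine.

azidohydroxo(pyridine)(triphenylphosphine)gold(III) iodide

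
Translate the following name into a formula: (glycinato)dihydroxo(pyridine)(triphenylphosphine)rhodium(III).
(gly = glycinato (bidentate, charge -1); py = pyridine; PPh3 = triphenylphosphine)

[Rh(gly)(OH)2(PPh3)(py)]

Ligands: 1 glycinato (gly, -1), 1 pyridine (py, neutral), 2 hydroxo (OH, -1), 1 triphenylphosphine (PPh3, neutral). Ligand charge sum = -3.
With Rh in oxidation state +3, the complex ion is [Rh...].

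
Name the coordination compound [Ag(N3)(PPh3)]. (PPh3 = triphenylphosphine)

azido(triphenylphosphine)silver(I)

There is no counter-ion, so the complex is neutral overall.
Ligand charges: 1×azido (-1 each), 1×triphenylphosphine (neutral); total -1. So Ag + (-1) = 0, giving Ag = +1.
Ligands are named alphabetically: azido before triphenylphosphine.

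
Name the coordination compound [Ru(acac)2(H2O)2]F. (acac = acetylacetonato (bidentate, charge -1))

bis(acetylacetonato)diaquaruthenium(III) fluoride

The 1 fluoride counter-ion carries a total charge of -1, so each complex ion is 1+.
Ligand charges: 2×aqua (neutral), 2×acetylacetonato (-1 each); total -2. So Ru + (-2) = 1+, giving Ru = +3.
Ligands are named alphabetically: acetylacetonato before aqua.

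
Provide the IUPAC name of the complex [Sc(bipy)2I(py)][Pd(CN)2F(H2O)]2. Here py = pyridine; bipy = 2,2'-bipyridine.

bis(2,2'-bipyridine)iodo(pyridine)scandium(III) aquadicyanofluoropalladate(II)

Scandium is always +3 in its complexes; the cation's ligand charges sum to -1, so the complex cation is 2+.
With 2 anions per cation, each anion must be 2/2 = 1−.
Anion: ligand charges sum to -3; for the ion to be 1−, Pd = +2.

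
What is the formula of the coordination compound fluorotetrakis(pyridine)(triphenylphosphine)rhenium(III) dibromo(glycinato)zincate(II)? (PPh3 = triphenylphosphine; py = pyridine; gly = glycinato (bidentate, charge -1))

Cation [Re…]: ligand charges -1, Re(III) ⇒ ion charge 2+.
Anion [Zn…]: ligand charges -3, Zn(II) ⇒ ion charge 1−.
One 2+ cation requires 2 of the 1− anion.

[ReF(PPh3)(py)4][ZnBr2(gly)]2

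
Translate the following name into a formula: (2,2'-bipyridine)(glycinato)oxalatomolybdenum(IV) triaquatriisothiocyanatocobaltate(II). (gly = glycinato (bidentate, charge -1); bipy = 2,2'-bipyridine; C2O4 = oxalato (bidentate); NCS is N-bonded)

[Mo(bipy)(C2O4)(gly)][Co(H2O)3(NCS)3]

Cation [Mo…]: ligand charges -3, Mo(IV) ⇒ ion charge 1+.
Anion [Co…]: ligand charges -3, Co(II) ⇒ ion charge 1−.
One 1+ cation balances one 1− anion.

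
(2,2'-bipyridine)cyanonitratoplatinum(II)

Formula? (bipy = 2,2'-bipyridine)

[Pt(bipy)(CN)(NO3)]

Ligands: 1 cyano (CN, -1), 1 2,2'-bipyridine (bipy, neutral), 1 nitrato (NO3, -1). Ligand charge sum = -2.
With Pt in oxidation state +2, the complex ion is [Pt...].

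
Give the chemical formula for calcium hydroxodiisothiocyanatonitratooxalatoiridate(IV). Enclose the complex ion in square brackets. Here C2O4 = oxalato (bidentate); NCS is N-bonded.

Ligands: 1 hydroxo (OH, -1), 1 nitrato (NO3, -1), 1 oxalato (C2O4, -2), 2 isothiocyanato (NCS, -1). Ligand charge sum = -6.
With Ir in oxidation state +4, the complex ion is [Ir...]^2−.
Charge balance with calcium (+2) requires 1 complex ion per 1 calcium.

Ca[Ir(C2O4)(NCS)2(NO3)(OH)]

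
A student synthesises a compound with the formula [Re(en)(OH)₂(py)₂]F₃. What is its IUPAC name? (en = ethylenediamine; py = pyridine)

(ethylenediamine)dihydroxobis(pyridine)rhenium(V) fluoride

The 3 fluoride counter-ions carry a total charge of -3, so each complex ion is 3+.
Ligand charges: 2×hydroxo (-1 each), 1×ethylenediamine (neutral), 2×pyridine (neutral); total -2. So Re + (-2) = 3+, giving Re = +5.
Ligands are named alphabetically: ethylenediamine before hydroxo before pyridine.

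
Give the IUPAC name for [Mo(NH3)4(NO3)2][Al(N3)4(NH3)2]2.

tetraamminedinitratomolybdenum(IV) diamminetetraazidoaluminate(III)

Both ions are complex: the cation is named first with the plain metal name, the anion second with the -ate form; each ion's ligands are alphabetised independently.
Aluminium is always +3 in its complexes; the anion's ligand charges sum to -4, so the complex anion is 1−.
With 2 anions per cation, the cation must be 2×1 = 2+.
Cation: ligand charges sum to -2; for the ion to be 2+, Mo = +4.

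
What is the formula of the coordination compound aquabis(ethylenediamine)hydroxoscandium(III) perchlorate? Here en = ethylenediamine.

[Sc(en)2(H2O)(OH)](ClO4)2

Ligands: 1 hydroxo (OH, -1), 1 aqua (H2O, neutral), 2 ethylenediamine (en, neutral). Ligand charge sum = -1.
Charge balance with perchlorate (-1) requires 1 complex ion per 2 perchlorate.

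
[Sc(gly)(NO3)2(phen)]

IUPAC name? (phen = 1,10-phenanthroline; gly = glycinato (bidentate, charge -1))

(glycinato)dinitrato(1,10-phenanthroline)scandium(III)

There is no counter-ion, so the complex is neutral overall.
Ligand charges: 1×1,10-phenanthroline (neutral), 1×glycinato (-1 each), 2×nitrato (-1 each); total -3. So Sc + (-3) = 0, giving Sc = +3.
Ligands are named alphabetically: glycinato before nitrato before phenanthroline.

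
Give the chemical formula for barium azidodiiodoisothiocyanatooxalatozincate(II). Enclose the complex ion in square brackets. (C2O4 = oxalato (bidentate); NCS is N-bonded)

Ligands: 1 oxalato (C2O4, -2), 2 iodo (I, -1), 1 azido (N3, -1), 1 isothiocyanato (NCS, -1). Ligand charge sum = -6.
Charge balance with barium (+2) requires 1 complex ion per 2 barium.

Ba2[Zn(C2O4)I2(N3)(NCS)]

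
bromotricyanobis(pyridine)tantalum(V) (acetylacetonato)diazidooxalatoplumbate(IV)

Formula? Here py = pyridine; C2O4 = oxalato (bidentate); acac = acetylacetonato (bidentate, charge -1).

Cation [Ta…]: ligand charges -4, Ta(V) ⇒ ion charge 1+.
Anion [Pb…]: ligand charges -5, Pb(IV) ⇒ ion charge 1−.

[TaBr(CN)3(py)2][Pb(acac)(C2O4)(N3)2]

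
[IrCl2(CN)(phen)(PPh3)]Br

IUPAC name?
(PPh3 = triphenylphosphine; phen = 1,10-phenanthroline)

dichlorocyano(1,10-phenanthroline)(triphenylphosphine)iridium(IV) bromide

The 1 bromide counter-ion carries a total charge of -1, so each complex ion is 1+.
Ligand charges: 1×triphenylphosphine (neutral), 2×chloro (-1 each), 1×cyano (-1 each), 1×1,10-phenanthroline (neutral); total -3. So Ir + (-3) = 1+, giving Ir = +4.
Ligands are named alphabetically: chloro before cyano before phenanthroline before triphenylphosphine.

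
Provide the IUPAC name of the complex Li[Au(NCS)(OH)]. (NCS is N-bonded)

lithium hydroxoisothiocyanatoaurate(I)

The 1 lithium counter-ion carries a total charge of +1, so each complex ion is 1−.
Ligand charges: 1×isothiocyanato (-1 each), 1×hydroxo (-1 each); total -2. So Au + (-2) = 1−, giving Au = +1.
The complex ion is anionic, so gold takes the -ate form aurate(I).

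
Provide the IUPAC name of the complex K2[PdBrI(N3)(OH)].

The 2 potassium counter-ions carry a total charge of +2, so each complex ion is 2−.
Ligand charges: 1×hydroxo (-1 each), 1×iodo (-1 each), 1×bromo (-1 each), 1×azido (-1 each); total -4. So Pd + (-4) = 2−, giving Pd = +2.
Ligands are named alphabetically: azido before bromo before hydroxo before iodo.
The complex ion is anionic, so palladium takes the -ate form palladate(II).

potassium azidobromohydroxoiodopalladate(II)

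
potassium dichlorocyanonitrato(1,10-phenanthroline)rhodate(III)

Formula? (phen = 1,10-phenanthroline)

K[RhCl2(CN)(NO3)(phen)]

Ligands: 1 nitrato (NO3, -1), 2 chloro (Cl, -1), 1 cyano (CN, -1), 1 1,10-phenanthroline (phen, neutral). Ligand charge sum = -4.
With Rh in oxidation state +3, the complex ion is [Rh...]^1−.
Charge balance with potassium (+1) requires 1 complex ion per 1 potassium.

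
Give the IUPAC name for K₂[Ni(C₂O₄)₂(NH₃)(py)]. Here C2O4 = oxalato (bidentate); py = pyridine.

The 2 potassium counter-ions carry a total charge of +2, so each complex ion is 2−.
Ligand charges: 2×oxalato (-2 each), 1×pyridine (neutral), 1×ammine (neutral); total -4. So Ni + (-4) = 2−, giving Ni = +2.
The complex ion is anionic, so nickel takes the -ate form nickelate(II).

potassium amminedioxalato(pyridine)nickelate(II)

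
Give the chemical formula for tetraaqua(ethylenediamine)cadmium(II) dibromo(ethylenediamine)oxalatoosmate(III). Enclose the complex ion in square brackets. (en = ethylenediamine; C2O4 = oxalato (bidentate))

Cation [Cd…]: ligand charges 0, Cd(II) ⇒ ion charge 2+.
Anion [Os…]: ligand charges -4, Os(III) ⇒ ion charge 1−.

[Cd(en)(H2O)4][OsBr2(C2O4)(en)]2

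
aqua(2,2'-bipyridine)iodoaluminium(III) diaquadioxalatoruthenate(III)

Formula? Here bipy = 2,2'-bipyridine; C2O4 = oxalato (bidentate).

Cation [Al…]: ligand charges -1, Al(III) ⇒ ion charge 2+.
Anion [Ru…]: ligand charges -4, Ru(III) ⇒ ion charge 1−.

[Al(bipy)(H2O)I][Ru(C2O4)2(H2O)2]2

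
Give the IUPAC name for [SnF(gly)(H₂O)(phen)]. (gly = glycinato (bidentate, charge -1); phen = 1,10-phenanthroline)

There is no counter-ion, so the complex is neutral overall.
Ligand charges: 1×aqua (neutral), 1×glycinato (-1 each), 1×fluoro (-1 each), 1×1,10-phenanthroline (neutral); total -2. So Sn + (-2) = 0, giving Sn = +2.
Ligands are named alphabetically: aqua before fluoro before glycinato before phenanthroline.

aquafluoro(glycinato)(1,10-phenanthroline)tin(II)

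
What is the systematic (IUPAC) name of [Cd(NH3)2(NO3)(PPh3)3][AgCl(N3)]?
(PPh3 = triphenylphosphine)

Both ions are complex: the cation is named first with the plain metal name, the anion second with the -ate form; each ion's ligands are alphabetised independently.
Cadmium is always +2 in its complexes; the cation's ligand charges sum to -1, so the complex cation is 1+.
A 1:1 salt means the anion carries the equal and opposite charge, 1−.
Anion: ligand charges sum to -2; for the ion to be 1−, Ag = +1.

diamminenitratotris(triphenylphosphine)cadmium(II) azidochloroargentate(I)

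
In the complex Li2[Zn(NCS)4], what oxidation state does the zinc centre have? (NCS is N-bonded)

2 lithium outside the brackets (+1 each) → the complex ion is 2−.
Ligand charges: 4×NCS = -4; sum -4.
Zn + (-4) = 2− ⇒ Zn is +2.

+2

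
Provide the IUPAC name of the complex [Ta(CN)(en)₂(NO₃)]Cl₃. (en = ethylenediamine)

The 3 chloride counter-ions carry a total charge of -3, so each complex ion is 3+.
Ligand charges: 1×nitrato (-1 each), 1×cyano (-1 each), 2×ethylenediamine (neutral); total -2. So Ta + (-2) = 3+, giving Ta = +5.
Ligands are named alphabetically: cyano before ethylenediamine before nitrato.

cyanobis(ethylenediamine)nitratotantalum(V) chloride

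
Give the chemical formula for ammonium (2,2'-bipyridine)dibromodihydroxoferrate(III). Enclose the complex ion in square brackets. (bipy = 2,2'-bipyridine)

Ligands: 2 hydroxo (OH, -1), 2 bromo (Br, -1), 1 2,2'-bipyridine (bipy, neutral). Ligand charge sum = -4.
With Fe in oxidation state +3, the complex ion is [Fe...]^1−.
Charge balance with ammonium (+1) requires 1 complex ion per 1 ammonium.

NH4[Fe(bipy)Br2(OH)2]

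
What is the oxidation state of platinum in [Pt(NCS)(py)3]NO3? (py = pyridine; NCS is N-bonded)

1 nitrate outside the brackets (-1 each) → the complex ion is 1+.
Ligand charges: 3×py neutral; 1×NCS = -1; sum -1.
Pt + (-1) = 1+ ⇒ Pt is +2.

+2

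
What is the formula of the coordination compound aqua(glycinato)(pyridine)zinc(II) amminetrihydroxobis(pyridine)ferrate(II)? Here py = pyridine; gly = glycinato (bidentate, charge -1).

Cation [Zn…]: ligand charges -1, Zn(II) ⇒ ion charge 1+.
Anion [Fe…]: ligand charges -3, Fe(II) ⇒ ion charge 1−.
One 1+ cation balances one 1− anion.

[Zn(gly)(H2O)(py)][Fe(NH3)(OH)3(py)2]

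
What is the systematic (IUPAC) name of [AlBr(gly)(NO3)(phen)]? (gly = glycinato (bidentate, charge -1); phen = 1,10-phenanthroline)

There is no counter-ion, so the complex is neutral overall.
Ligand charges: 1×glycinato (-1 each), 1×nitrato (-1 each), 1×bromo (-1 each), 1×1,10-phenanthroline (neutral); total -3. So Al + (-3) = 0, giving Al = +3.
Ligands are named alphabetically: bromo before glycinato before nitrato before phenanthroline.

bromo(glycinato)nitrato(1,10-phenanthroline)aluminium(III)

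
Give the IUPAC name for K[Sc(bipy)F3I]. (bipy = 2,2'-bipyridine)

potassium (2,2'-bipyridine)trifluoroiodoscandate(III)

The 1 potassium counter-ion carries a total charge of +1, so each complex ion is 1−.
Ligand charges: 1×2,2'-bipyridine (neutral), 3×fluoro (-1 each), 1×iodo (-1 each); total -4. So Sc + (-4) = 1−, giving Sc = +3.
Ligands are named alphabetically: bipyridine before fluoro before iodo.
The complex ion is anionic, so scandium takes the -ate form scandate(III).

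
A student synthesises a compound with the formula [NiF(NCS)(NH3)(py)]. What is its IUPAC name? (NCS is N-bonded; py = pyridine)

amminefluoroisothiocyanato(pyridine)nickel(II)

There is no counter-ion, so the complex is neutral overall.
Ligand charges: 1×fluoro (-1 each), 1×isothiocyanato (-1 each), 1×pyridine (neutral), 1×ammine (neutral); total -2. So Ni + (-2) = 0, giving Ni = +2.
Ligands are named alphabetically: ammine before fluoro before isothiocyanato before pyridine.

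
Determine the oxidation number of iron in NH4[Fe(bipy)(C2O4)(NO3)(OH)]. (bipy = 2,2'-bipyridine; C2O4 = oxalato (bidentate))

1 ammonium outside the brackets (+1 each) → the complex ion is 1−.
Ligand charges: 1×NO3 = -1; 1×bipy neutral; 1×C2O4 = -2; 1×OH = -1; sum -4.
Fe + (-4) = 1− ⇒ Fe is +3.

+3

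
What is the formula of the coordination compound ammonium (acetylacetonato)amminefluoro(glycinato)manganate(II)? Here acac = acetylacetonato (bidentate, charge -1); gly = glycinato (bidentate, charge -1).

NH4[Mn(acac)F(gly)(NH3)]

Ligands: 1 ammine (NH3, neutral), 1 fluoro (F, -1), 1 acetylacetonato (acac, -1), 1 glycinato (gly, -1). Ligand charge sum = -3.
With Mn in oxidation state +2, the complex ion is [Mn...]^1−.
Charge balance with ammonium (+1) requires 1 complex ion per 1 ammonium.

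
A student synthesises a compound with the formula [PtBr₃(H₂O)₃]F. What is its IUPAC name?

The 1 fluoride counter-ion carries a total charge of -1, so each complex ion is 1+.
Ligand charges: 3×aqua (neutral), 3×bromo (-1 each); total -3. So Pt + (-3) = 1+, giving Pt = +4.
Ligands are named alphabetically: aqua before bromo.

triaquatribromoplatinum(IV) fluoride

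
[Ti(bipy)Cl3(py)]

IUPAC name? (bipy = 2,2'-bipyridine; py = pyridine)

(2,2'-bipyridine)trichloro(pyridine)titanium(III)

There is no counter-ion, so the complex is neutral overall.
Ligand charges: 1×2,2'-bipyridine (neutral), 3×chloro (-1 each), 1×pyridine (neutral); total -3. So Ti + (-3) = 0, giving Ti = +3.
Ligands are named alphabetically: bipyridine before chloro before pyridine.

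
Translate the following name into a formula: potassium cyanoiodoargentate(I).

Ligands: 1 cyano (CN, -1), 1 iodo (I, -1). Ligand charge sum = -2.
With Ag in oxidation state +1, the complex ion is [Ag...]^1−.
Charge balance with potassium (+1) requires 1 complex ion per 1 potassium.

K[Ag(CN)I]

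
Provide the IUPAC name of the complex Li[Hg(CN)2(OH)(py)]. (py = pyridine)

The 1 lithium counter-ion carries a total charge of +1, so each complex ion is 1−.
Ligand charges: 2×cyano (-1 each), 1×hydroxo (-1 each), 1×pyridine (neutral); total -3. So Hg + (-3) = 1−, giving Hg = +2.
Ligands are named alphabetically: cyano before hydroxo before pyridine.
The complex ion is anionic, so mercury takes the -ate form mercurate(II).

lithium dicyanohydroxo(pyridine)mercurate(II)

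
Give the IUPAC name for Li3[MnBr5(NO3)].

lithium pentabromonitratomanganate(III)

The 3 lithium counter-ions carry a total charge of +3, so each complex ion is 3−.
Ligand charges: 1×nitrato (-1 each), 5×bromo (-1 each); total -6. So Mn + (-6) = 3−, giving Mn = +3.
Ligands are named alphabetically: bromo before nitrato.
The complex ion is anionic, so manganese takes the -ate form manganate(III).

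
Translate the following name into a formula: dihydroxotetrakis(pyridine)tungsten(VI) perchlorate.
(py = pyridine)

[W(OH)2(py)4](ClO4)4

Ligands: 4 pyridine (py, neutral), 2 hydroxo (OH, -1). Ligand charge sum = -2.
Charge balance with perchlorate (-1) requires 1 complex ion per 4 perchlorate.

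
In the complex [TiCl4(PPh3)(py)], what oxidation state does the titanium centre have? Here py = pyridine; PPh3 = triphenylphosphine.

+4

No counter-ion: the bracketed complex is neutral.
Ligand charges: 1×py neutral; 1×PPh3 neutral; 4×Cl = -4; sum -4.
Ti + (-4) = 0 ⇒ Ti is +4.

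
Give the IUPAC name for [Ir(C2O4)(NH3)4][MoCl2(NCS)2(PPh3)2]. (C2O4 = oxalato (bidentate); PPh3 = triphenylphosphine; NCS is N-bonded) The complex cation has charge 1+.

tetraammineoxalatoiridium(III) dichlorodiisothiocyanatobis(triphenylphosphine)molybdate(III)

Both ions are complex: the cation is named first with the plain metal name, the anion second with the -ate form; each ion's ligands are alphabetised independently.
The complex cation is given as 1+; its ligand charges sum to -2, so Ir = +3.
A 1:1 salt means the anion carries the equal and opposite charge, 1−.
Anion: ligand charges sum to -4; for the ion to be 1−, Mo = +3.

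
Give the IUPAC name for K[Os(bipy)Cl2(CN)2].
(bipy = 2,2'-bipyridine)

The 1 potassium counter-ion carries a total charge of +1, so each complex ion is 1−.
Ligand charges: 2×chloro (-1 each), 1×2,2'-bipyridine (neutral), 2×cyano (-1 each); total -4. So Os + (-4) = 1−, giving Os = +3.
The complex ion is anionic, so osmium takes the -ate form osmate(III).

potassium (2,2'-bipyridine)dichlorodicyanoosmate(III)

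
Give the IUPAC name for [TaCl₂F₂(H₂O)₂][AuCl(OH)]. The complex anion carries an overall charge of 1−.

Both ions are complex: the cation is named first with the plain metal name, the anion second with the -ate form; each ion's ligands are alphabetised independently.
The complex anion is given as 1−; its ligand charges sum to -2, so Au = +1.
A 1:1 salt means the cation carries the equal and opposite charge, 1+.
Cation: ligand charges sum to -4; for the ion to be 1+, Ta = +5.

diaquadichlorodifluorotantalum(V) chlorohydroxoaurate(I)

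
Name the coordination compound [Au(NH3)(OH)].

There is no counter-ion, so the complex is neutral overall.
Ligand charges: 1×ammine (neutral), 1×hydroxo (-1 each); total -1. So Au + (-1) = 0, giving Au = +1.
Ligands are named alphabetically: ammine before hydroxo.

amminehydroxogold(I)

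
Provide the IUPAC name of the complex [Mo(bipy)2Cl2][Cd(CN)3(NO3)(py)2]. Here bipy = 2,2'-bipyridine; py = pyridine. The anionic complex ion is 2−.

Both ions are complex: the cation is named first with the plain metal name, the anion second with the -ate form; each ion's ligands are alphabetised independently.
The complex anion is given as 2−; its ligand charges sum to -4, so Cd = +2.
A 1:1 salt means the cation carries the equal and opposite charge, 2+.
Cation: ligand charges sum to -2; for the ion to be 2+, Mo = +4.

bis(2,2'-bipyridine)dichloromolybdenum(IV) tricyanonitratobis(pyridine)cadmate(II)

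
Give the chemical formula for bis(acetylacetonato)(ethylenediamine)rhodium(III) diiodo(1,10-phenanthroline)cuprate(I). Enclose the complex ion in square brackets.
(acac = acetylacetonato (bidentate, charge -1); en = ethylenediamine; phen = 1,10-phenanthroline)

[Rh(acac)2(en)][CuI2(phen)]

Cation [Rh…]: ligand charges -2, Rh(III) ⇒ ion charge 1+.
Anion [Cu…]: ligand charges -2, Cu(I) ⇒ ion charge 1−.
One 1+ cation balances one 1− anion.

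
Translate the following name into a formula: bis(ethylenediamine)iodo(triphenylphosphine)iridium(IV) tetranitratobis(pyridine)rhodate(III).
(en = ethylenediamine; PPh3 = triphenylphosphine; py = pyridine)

[Ir(en)2I(PPh3)][Rh(NO3)4(py)2]3

Cation [Ir…]: ligand charges -1, Ir(IV) ⇒ ion charge 3+.
Anion [Rh…]: ligand charges -4, Rh(III) ⇒ ion charge 1−.
One 3+ cation requires 3 of the 1− anion.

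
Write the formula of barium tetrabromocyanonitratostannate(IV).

Ligands: 4 bromo (Br, -1), 1 cyano (CN, -1), 1 nitrato (NO3, -1). Ligand charge sum = -6.
Charge balance with barium (+2) requires 1 complex ion per 1 barium.

Ba[SnBr4(CN)(NO3)]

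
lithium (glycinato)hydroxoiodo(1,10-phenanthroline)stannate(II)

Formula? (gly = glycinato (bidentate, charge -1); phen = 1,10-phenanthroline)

Ligands: 1 hydroxo (OH, -1), 1 glycinato (gly, -1), 1 1,10-phenanthroline (phen, neutral), 1 iodo (I, -1). Ligand charge sum = -3.
Charge balance with lithium (+1) requires 1 complex ion per 1 lithium.

Li[Sn(gly)I(OH)(phen)]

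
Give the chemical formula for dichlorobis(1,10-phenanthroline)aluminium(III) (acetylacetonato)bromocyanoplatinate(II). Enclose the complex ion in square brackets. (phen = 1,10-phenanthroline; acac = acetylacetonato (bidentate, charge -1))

[AlCl2(phen)2][Pt(acac)Br(CN)]

Cation [Al…]: ligand charges -2, Al(III) ⇒ ion charge 1+.
Anion [Pt…]: ligand charges -3, Pt(II) ⇒ ion charge 1−.
One 1+ cation balances one 1− anion.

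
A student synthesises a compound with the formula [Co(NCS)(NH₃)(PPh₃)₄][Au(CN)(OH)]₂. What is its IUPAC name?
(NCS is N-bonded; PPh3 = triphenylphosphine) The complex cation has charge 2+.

The complex cation is given as 2+; its ligand charges sum to -1, so Co = +3.
With 2 anions per cation, each anion must be 2/2 = 1−.
Anion: ligand charges sum to -2; for the ion to be 1−, Au = +1.

ammineisothiocyanatotetrakis(triphenylphosphine)cobalt(III) cyanohydroxoaurate(I)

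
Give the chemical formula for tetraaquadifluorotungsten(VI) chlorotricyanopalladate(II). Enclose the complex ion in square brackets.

Cation [W…]: ligand charges -2, W(VI) ⇒ ion charge 4+.
Anion [Pd…]: ligand charges -4, Pd(II) ⇒ ion charge 2−.
One 4+ cation requires 2 of the 2− anion.

[WF2(H2O)4][PdCl(CN)3]2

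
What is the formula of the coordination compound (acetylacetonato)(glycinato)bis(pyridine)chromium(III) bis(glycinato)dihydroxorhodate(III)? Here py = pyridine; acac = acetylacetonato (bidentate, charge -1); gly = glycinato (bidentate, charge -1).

[Cr(acac)(gly)(py)2][Rh(gly)2(OH)2]

Cation [Cr…]: ligand charges -2, Cr(III) ⇒ ion charge 1+.
Anion [Rh…]: ligand charges -4, Rh(III) ⇒ ion charge 1−.
One 1+ cation balances one 1− anion.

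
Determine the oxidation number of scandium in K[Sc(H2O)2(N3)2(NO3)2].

+3

1 potassium outside the brackets (+1 each) → the complex ion is 1−.
Ligand charges: 2×NO3 = -2; 2×H2O neutral; 2×N3 = -2; sum -4.
Sc + (-4) = 1− ⇒ Sc is +3.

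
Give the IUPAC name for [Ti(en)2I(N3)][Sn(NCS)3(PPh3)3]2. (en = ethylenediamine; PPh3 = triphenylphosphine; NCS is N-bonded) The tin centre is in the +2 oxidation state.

azidobis(ethylenediamine)iodotitanium(IV) triisothiocyanatotris(triphenylphosphine)stannate(II)

Both ions are complex: the cation is named first with the plain metal name, the anion second with the -ate form; each ion's ligands are alphabetised independently.
Sn is given as +2; the anion's ligand charges sum to -3, so the complex anion is 1−.
With 2 anions per cation, the cation must be 2×1 = 2+.
Cation: ligand charges sum to -2; for the ion to be 2+, Ti = +4.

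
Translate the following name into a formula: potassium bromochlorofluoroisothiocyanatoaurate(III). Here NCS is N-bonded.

K[AuBrClF(NCS)]

Ligands: 1 chloro (Cl, -1), 1 fluoro (F, -1), 1 isothiocyanato (NCS, -1), 1 bromo (Br, -1). Ligand charge sum = -4.
Charge balance with potassium (+1) requires 1 complex ion per 1 potassium.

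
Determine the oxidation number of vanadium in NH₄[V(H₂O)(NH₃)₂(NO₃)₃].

+2

1 ammonium outside the brackets (+1 each) → the complex ion is 1−.
Ligand charges: 2×NH3 neutral; 3×NO3 = -3; 1×H2O neutral; sum -3.
V + (-3) = 1− ⇒ V is +2.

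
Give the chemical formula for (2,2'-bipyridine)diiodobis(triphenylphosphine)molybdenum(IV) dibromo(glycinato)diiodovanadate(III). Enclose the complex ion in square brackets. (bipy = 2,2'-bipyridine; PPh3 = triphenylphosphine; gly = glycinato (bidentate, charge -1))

Cation [Mo…]: ligand charges -2, Mo(IV) ⇒ ion charge 2+.
Anion [V…]: ligand charges -5, V(III) ⇒ ion charge 2−.
One 2+ cation balances one 2− anion.

[Mo(bipy)I2(PPh3)2][VBr2(gly)I2]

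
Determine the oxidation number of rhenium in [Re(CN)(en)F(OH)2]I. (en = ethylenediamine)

+5

1 iodide outside the brackets (-1 each) → the complex ion is 1+.
Ligand charges: 1×CN = -1; 1×en neutral; 2×OH = -2; 1×F = -1; sum -4.
Re + (-4) = 1+ ⇒ Re is +5.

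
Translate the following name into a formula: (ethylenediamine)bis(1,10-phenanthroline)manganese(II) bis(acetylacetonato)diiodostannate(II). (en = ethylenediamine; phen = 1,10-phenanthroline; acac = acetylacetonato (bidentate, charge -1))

[Mn(en)(phen)2][Sn(acac)2I2]

Cation [Mn…]: ligand charges 0, Mn(II) ⇒ ion charge 2+.
Anion [Sn…]: ligand charges -4, Sn(II) ⇒ ion charge 2−.
One 2+ cation balances one 2− anion.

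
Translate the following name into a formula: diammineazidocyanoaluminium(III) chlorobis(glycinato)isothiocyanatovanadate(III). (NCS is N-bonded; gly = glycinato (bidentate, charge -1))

Cation [Al…]: ligand charges -2, Al(III) ⇒ ion charge 1+.
Anion [V…]: ligand charges -4, V(III) ⇒ ion charge 1−.
One 1+ cation balances one 1− anion.

[Al(CN)(N3)(NH3)2][VCl(gly)2(NCS)]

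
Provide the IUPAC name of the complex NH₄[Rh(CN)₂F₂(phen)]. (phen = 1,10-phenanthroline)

The 1 ammonium counter-ion carries a total charge of +1, so each complex ion is 1−.
Ligand charges: 2×fluoro (-1 each), 2×cyano (-1 each), 1×1,10-phenanthroline (neutral); total -4. So Rh + (-4) = 1−, giving Rh = +3.
Ligands are named alphabetically: cyano before fluoro before phenanthroline.
The complex ion is anionic, so rhodium takes the -ate form rhodate(III).

ammonium dicyanodifluoro(1,10-phenanthroline)rhodate(III)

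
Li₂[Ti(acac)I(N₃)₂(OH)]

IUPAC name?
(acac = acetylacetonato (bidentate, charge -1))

lithium (acetylacetonato)diazidohydroxoiodotitanate(III)

The 2 lithium counter-ions carry a total charge of +2, so each complex ion is 2−.
Ligand charges: 2×azido (-1 each), 1×hydroxo (-1 each), 1×iodo (-1 each), 1×acetylacetonato (-1 each); total -5. So Ti + (-5) = 2−, giving Ti = +3.
Ligands are named alphabetically: acetylacetonato before azido before hydroxo before iodo.
The complex ion is anionic, so titanium takes the -ate form titanate(III).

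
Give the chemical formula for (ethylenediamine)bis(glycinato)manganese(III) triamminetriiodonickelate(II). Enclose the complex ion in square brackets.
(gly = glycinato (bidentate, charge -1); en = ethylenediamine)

[Mn(en)(gly)2][NiI3(NH3)3]

Cation [Mn…]: ligand charges -2, Mn(III) ⇒ ion charge 1+.
Anion [Ni…]: ligand charges -3, Ni(II) ⇒ ion charge 1−.
One 1+ cation balances one 1− anion.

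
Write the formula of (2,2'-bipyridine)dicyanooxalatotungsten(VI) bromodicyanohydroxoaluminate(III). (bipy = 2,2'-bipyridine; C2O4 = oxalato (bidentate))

[W(bipy)(C2O4)(CN)2][AlBr(CN)2(OH)]2

Cation [W…]: ligand charges -4, W(VI) ⇒ ion charge 2+.
Anion [Al…]: ligand charges -4, Al(III) ⇒ ion charge 1−.
One 2+ cation requires 2 of the 1− anion.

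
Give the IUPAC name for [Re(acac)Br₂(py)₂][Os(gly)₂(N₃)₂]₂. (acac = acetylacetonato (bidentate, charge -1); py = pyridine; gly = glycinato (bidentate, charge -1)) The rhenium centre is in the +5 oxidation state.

Re is given as +5; the cation's ligand charges sum to -3, so the complex cation is 2+.
With 2 anions per cation, each anion must be 2/2 = 1−.
Anion: ligand charges sum to -4; for the ion to be 1−, Os = +3.

(acetylacetonato)dibromobis(pyridine)rhenium(V) diazidobis(glycinato)osmate(III)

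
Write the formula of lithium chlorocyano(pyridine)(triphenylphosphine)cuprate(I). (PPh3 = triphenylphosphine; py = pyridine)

Ligands: 1 cyano (CN, -1), 1 triphenylphosphine (PPh3, neutral), 1 chloro (Cl, -1), 1 pyridine (py, neutral). Ligand charge sum = -2.
Charge balance with lithium (+1) requires 1 complex ion per 1 lithium.

Li[CuCl(CN)(PPh3)(py)]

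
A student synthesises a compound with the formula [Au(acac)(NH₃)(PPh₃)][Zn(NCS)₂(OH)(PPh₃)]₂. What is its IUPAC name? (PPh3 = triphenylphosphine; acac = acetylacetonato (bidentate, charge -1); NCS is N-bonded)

Both ions are complex: the cation is named first with the plain metal name, the anion second with the -ate form; each ion's ligands are alphabetised independently.
Zinc is always +2 in its complexes; the anion's ligand charges sum to -3, so the complex anion is 1−.
With 2 anions per cation, the cation must be 2×1 = 2+.
Cation: ligand charges sum to -1; for the ion to be 2+, Au = +3.

(acetylacetonato)ammine(triphenylphosphine)gold(III) hydroxodiisothiocyanato(triphenylphosphine)zincate(II)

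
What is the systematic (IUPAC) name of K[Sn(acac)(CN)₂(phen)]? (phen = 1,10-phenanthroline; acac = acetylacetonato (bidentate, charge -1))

The 1 potassium counter-ion carries a total charge of +1, so each complex ion is 1−.
Ligand charges: 1×1,10-phenanthroline (neutral), 1×acetylacetonato (-1 each), 2×cyano (-1 each); total -3. So Sn + (-3) = 1−, giving Sn = +2.
Ligands are named alphabetically: acetylacetonato before cyano before phenanthroline.
The complex ion is anionic, so tin takes the -ate form stannate(II).

potassium (acetylacetonato)dicyano(1,10-phenanthroline)stannate(II)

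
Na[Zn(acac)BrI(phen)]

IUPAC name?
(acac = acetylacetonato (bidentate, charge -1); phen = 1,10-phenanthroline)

sodium (acetylacetonato)bromoiodo(1,10-phenanthroline)zincate(II)

The 1 sodium counter-ion carries a total charge of +1, so each complex ion is 1−.
Ligand charges: 1×acetylacetonato (-1 each), 1×iodo (-1 each), 1×bromo (-1 each), 1×1,10-phenanthroline (neutral); total -3. So Zn + (-3) = 1−, giving Zn = +2.
The complex ion is anionic, so zinc takes the -ate form zincate(II).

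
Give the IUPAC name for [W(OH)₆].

hexahydroxotungsten(VI)

There is no counter-ion, so the complex is neutral overall.
Ligand charges: 6×hydroxo (-1 each); total -6. So W + (-6) = 0, giving W = +6.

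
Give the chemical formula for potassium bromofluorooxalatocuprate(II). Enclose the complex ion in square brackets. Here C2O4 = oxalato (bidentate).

K2[CuBr(C2O4)F]

Ligands: 1 fluoro (F, -1), 1 oxalato (C2O4, -2), 1 bromo (Br, -1). Ligand charge sum = -4.
With Cu in oxidation state +2, the complex ion is [Cu...]^2−.
Charge balance with potassium (+1) requires 1 complex ion per 2 potassium.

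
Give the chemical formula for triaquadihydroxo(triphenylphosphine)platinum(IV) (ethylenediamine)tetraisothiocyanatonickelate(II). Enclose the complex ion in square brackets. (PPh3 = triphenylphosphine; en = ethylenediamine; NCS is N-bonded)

[Pt(H2O)3(OH)2(PPh3)][Ni(en)(NCS)4]

Cation [Pt…]: ligand charges -2, Pt(IV) ⇒ ion charge 2+.
Anion [Ni…]: ligand charges -4, Ni(II) ⇒ ion charge 2−.
One 2+ cation balances one 2− anion.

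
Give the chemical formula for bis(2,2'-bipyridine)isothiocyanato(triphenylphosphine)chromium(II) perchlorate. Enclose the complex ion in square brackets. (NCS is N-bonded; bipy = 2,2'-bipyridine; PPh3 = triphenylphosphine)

[Cr(bipy)2(NCS)(PPh3)]ClO4

Ligands: 1 isothiocyanato (NCS, -1), 2 2,2'-bipyridine (bipy, neutral), 1 triphenylphosphine (PPh3, neutral). Ligand charge sum = -1.
Charge balance with perchlorate (-1) requires 1 complex ion per 1 perchlorate.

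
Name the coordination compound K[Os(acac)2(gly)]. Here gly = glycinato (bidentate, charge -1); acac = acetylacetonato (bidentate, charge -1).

potassium bis(acetylacetonato)(glycinato)osmate(II)

The 1 potassium counter-ion carries a total charge of +1, so each complex ion is 1−.
Ligand charges: 1×glycinato (-1 each), 2×acetylacetonato (-1 each); total -3. So Os + (-3) = 1−, giving Os = +2.
Ligands are named alphabetically: acetylacetonato before glycinato.
The complex ion is anionic, so osmium takes the -ate form osmate(II).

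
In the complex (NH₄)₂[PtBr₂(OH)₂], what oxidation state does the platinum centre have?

2 ammonium outside the brackets (+1 each) → the complex ion is 2−.
Ligand charges: 2×Br = -2; 2×OH = -2; sum -4.
Pt + (-4) = 2− ⇒ Pt is +2.

+2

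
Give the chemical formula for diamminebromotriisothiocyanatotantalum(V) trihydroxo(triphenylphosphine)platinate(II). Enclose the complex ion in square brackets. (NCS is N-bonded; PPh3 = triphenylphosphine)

Cation [Ta…]: ligand charges -4, Ta(V) ⇒ ion charge 1+.
Anion [Pt…]: ligand charges -3, Pt(II) ⇒ ion charge 1−.

[TaBr(NCS)3(NH3)2][Pt(OH)3(PPh3)]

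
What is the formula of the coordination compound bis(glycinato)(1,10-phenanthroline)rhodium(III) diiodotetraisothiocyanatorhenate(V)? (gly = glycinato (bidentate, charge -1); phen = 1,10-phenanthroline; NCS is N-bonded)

[Rh(gly)2(phen)][ReI2(NCS)4]

Cation [Rh…]: ligand charges -2, Rh(III) ⇒ ion charge 1+.
Anion [Re…]: ligand charges -6, Re(V) ⇒ ion charge 1−.
One 1+ cation balances one 1− anion.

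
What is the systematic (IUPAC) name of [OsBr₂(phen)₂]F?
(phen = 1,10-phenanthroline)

dibromobis(1,10-phenanthroline)osmium(III) fluoride

The 1 fluoride counter-ion carries a total charge of -1, so each complex ion is 1+.
Ligand charges: 2×bromo (-1 each), 2×1,10-phenanthroline (neutral); total -2. So Os + (-2) = 1+, giving Os = +3.
Ligands are named alphabetically: bromo before phenanthroline.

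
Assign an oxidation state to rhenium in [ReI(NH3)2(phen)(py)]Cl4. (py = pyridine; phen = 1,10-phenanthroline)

4 chloride outside the brackets (-1 each) → the complex ion is 4+.
Ligand charges: 1×py neutral; 1×phen neutral; 1×I = -1; 2×NH3 neutral; sum -1.
Re + (-1) = 4+ ⇒ Re is +5.

+5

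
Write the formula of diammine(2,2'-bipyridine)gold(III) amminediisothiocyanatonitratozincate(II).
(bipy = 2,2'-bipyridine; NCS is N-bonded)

[Au(bipy)(NH3)2][Zn(NCS)2(NH3)(NO3)]3

Cation [Au…]: ligand charges 0, Au(III) ⇒ ion charge 3+.
Anion [Zn…]: ligand charges -3, Zn(II) ⇒ ion charge 1−.
One 3+ cation requires 3 of the 1− anion.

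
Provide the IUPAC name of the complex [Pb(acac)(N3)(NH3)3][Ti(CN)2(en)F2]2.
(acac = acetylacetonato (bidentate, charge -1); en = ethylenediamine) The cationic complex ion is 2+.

The complex cation is given as 2+; its ligand charges sum to -2, so Pb = +4.
With 2 anions per cation, each anion must be 2/2 = 1−.
Anion: ligand charges sum to -4; for the ion to be 1−, Ti = +3.

(acetylacetonato)triammineazidolead(IV) dicyano(ethylenediamine)difluorotitanate(III)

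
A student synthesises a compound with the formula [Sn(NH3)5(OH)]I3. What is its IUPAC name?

The 3 iodide counter-ions carry a total charge of -3, so each complex ion is 3+.
Ligand charges: 1×hydroxo (-1 each), 5×ammine (neutral); total -1. So Sn + (-1) = 3+, giving Sn = +4.
Ligands are named alphabetically: ammine before hydroxo.

pentaamminehydroxotin(IV) iodide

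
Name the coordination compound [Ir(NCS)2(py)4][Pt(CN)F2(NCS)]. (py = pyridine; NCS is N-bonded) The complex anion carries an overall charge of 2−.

The complex anion is given as 2−; its ligand charges sum to -4, so Pt = +2.
A 1:1 salt means the cation carries the equal and opposite charge, 2+.
Cation: ligand charges sum to -2; for the ion to be 2+, Ir = +4.

diisothiocyanatotetrakis(pyridine)iridium(IV) cyanodifluoroisothiocyanatoplatinate(II)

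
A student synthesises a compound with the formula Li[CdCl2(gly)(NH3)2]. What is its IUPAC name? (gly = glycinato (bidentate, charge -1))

lithium diamminedichloro(glycinato)cadmate(II)

The 1 lithium counter-ion carries a total charge of +1, so each complex ion is 1−.
Ligand charges: 2×ammine (neutral), 1×glycinato (-1 each), 2×chloro (-1 each); total -3. So Cd + (-3) = 1−, giving Cd = +2.
Ligands are named alphabetically: ammine before chloro before glycinato.
The complex ion is anionic, so cadmium takes the -ate form cadmate(II).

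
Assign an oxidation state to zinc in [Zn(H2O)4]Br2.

+2

2 bromide outside the brackets (-1 each) → the complex ion is 2+.
Ligand charges: 4×H2O neutral; sum 0.
Zn + (0) = 2+ ⇒ Zn is +2.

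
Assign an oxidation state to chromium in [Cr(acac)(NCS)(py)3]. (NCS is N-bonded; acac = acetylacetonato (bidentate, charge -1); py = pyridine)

+2

No counter-ion: the bracketed complex is neutral.
Ligand charges: 1×NCS = -1; 1×acac = -1; 3×py neutral; sum -2.
Cr + (-2) = 0 ⇒ Cr is +2.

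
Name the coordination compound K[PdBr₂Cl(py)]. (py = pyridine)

The 1 potassium counter-ion carries a total charge of +1, so each complex ion is 1−.
Ligand charges: 1×pyridine (neutral), 2×bromo (-1 each), 1×chloro (-1 each); total -3. So Pd + (-3) = 1−, giving Pd = +2.
Ligands are named alphabetically: bromo before chloro before pyridine.
The complex ion is anionic, so palladium takes the -ate form palladate(II).

potassium dibromochloro(pyridine)palladate(II)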